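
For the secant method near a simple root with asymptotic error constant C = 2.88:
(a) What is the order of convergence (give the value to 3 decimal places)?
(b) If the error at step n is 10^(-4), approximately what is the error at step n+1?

(a) Secant method has superlinear convergence with order φ = (1+√5)/2 ≈ 1.618.
    This means |e_{n+1}| ≈ C|e_n|^1.618.

(b) With |e_n| = 10^(-4) and C = 2.88:
    |e_{n+1}| ≈ 2.88 × (10^(-4))^1.618 = 2.88 × 10^(-6.47)

(a) ≈ 1.618 (golden ratio); (b) |e_{n+1}| ≈ 9.711e-07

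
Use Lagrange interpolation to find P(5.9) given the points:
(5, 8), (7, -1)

Lagrange interpolation formula:
P(x) = Σ yᵢ × Lᵢ(x)
where Lᵢ(x) = Π_{j≠i} (x - xⱼ)/(xᵢ - xⱼ)

L_0(5.9) = (5.9 - 7)/(5 - 7) = 0.550000
L_1(5.9) = (5.9 - 5)/(7 - 5) = 0.450000

P(5.9) = 8×L_0(5.9) + (-1)×L_1(5.9)
P(5.9) = 3.950000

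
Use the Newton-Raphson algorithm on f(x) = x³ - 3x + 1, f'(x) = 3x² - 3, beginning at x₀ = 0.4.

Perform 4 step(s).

f(x) = x³ - 3x + 1
f'(x) = 3x² - 3
x₀ = 0.4

Newton-Raphson formula: x_{n+1} = x_n - f(x_n)/f'(x_n)

Iteration 1:
  f(0.400000) = -0.136000
  f'(0.400000) = -2.520000
  x_1 = 0.400000 - (-0.136000)/(-2.520000) = 0.346032
Iteration 2:
  f(0.346032) = 0.003338
  f'(0.346032) = -2.640786
  x_2 = 0.346032 - 0.003338/(-2.640786) = 0.347296
Iteration 3:
  f(0.347296) = 0.000002
  f'(0.347296) = -2.638157
  x_3 = 0.347296 - 0.000002/(-2.638157) = 0.347296
Iteration 4:
  f(0.347296) = 0.000000
  f'(0.347296) = -2.638156
  x_4 = 0.347296 - 0.000000/(-2.638156) = 0.347296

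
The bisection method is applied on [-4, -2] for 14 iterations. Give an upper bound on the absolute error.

Bisection error bound: |error| ≤ (b-a)/2^n
|error| ≤ (-2 - (-4))/2^14 = 2/2^14
|error| ≤ 0.0001220703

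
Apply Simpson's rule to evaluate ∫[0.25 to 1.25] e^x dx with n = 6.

f(x) = e^x
a = 0.25, b = 1.25, n = 6
h = (b - a)/n = 0.166667

Simpson's rule: (h/3)[f(x₀) + 4f(x₁) + 2f(x₂) + ... + f(xₙ)]

x_0 = 0.2500, f(x_0) = 1.284025, coefficient = 1
x_1 = 0.4167, f(x_1) = 1.516897, coefficient = 4
x_2 = 0.5833, f(x_2) = 1.792002, coefficient = 2
x_3 = 0.7500, f(x_3) = 2.117000, coefficient = 4
x_4 = 0.9167, f(x_4) = 2.500940, coefficient = 2
x_5 = 1.0833, f(x_5) = 2.954512, coefficient = 4
x_6 = 1.2500, f(x_6) = 3.490343, coefficient = 1

I ≈ (0.166667/3) × 39.713885 = 2.206327
Exact value: 2.206318
Error: 0.000009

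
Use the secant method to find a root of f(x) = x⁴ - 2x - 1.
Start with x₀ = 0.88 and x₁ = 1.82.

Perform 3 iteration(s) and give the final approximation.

f(x) = x⁴ - 2x - 1
x₀ = 0.88, x₁ = 1.82

Secant formula: x_{n+1} = x_n - f(x_n)(x_n - x_{n-1})/(f(x_n) - f(x_{n-1}))

Iteration 1:
  f(0.880000) = -2.160305
  f(1.820000) = 6.331994
  x_2 = 1.820000 - 6.331994×(1.820000 - 0.880000)/(6.331994 - (-2.160305))
       = 1.119121
Iteration 2:
  f(1.820000) = 6.331994
  f(1.119121) = -1.669657
  x_3 = 1.119121 - (-1.669657)×(1.119121 - 1.820000)/(-1.669657 - 6.331994)
       = 1.265369
Iteration 3:
  f(1.119121) = -1.669657
  f(1.265369) = -0.967028
  x_4 = 1.265369 - (-0.967028)×(1.265369 - 1.119121)/(-0.967028 - (-1.669657))
       = 1.466650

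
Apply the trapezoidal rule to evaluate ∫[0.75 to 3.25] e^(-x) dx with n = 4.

f(x) = e^(-x)
a = 0.75, b = 3.25, n = 4
h = (b - a)/n = 0.625000

Trapezoidal rule: (h/2)[f(x₀) + 2f(x₁) + 2f(x₂) + ... + f(xₙ)]

x_0 = 0.7500, f(x_0) = 0.472367, coefficient = 1
x_1 = 1.3750, f(x_1) = 0.252840, coefficient = 2
x_2 = 2.0000, f(x_2) = 0.135335, coefficient = 2
x_3 = 2.6250, f(x_3) = 0.072440, coefficient = 2
x_4 = 3.2500, f(x_4) = 0.038774, coefficient = 1

I ≈ (0.625000/2) × 1.432370 = 0.447616
Exact value: 0.433592
Error: 0.014023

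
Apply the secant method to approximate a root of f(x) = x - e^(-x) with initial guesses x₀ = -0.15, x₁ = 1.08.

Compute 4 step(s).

f(x) = x - e^(-x)
x₀ = -0.15, x₁ = 1.08

Secant formula: x_{n+1} = x_n - f(x_n)(x_n - x_{n-1})/(f(x_n) - f(x_{n-1}))

Iteration 1:
  f(-0.150000) = -1.311834
  f(1.080000) = 0.740404
  x_2 = 1.080000 - 0.740404×(1.080000 - (-0.150000))/(0.740404 - (-1.311834))
       = 0.636242
Iteration 2:
  f(1.080000) = 0.740404
  f(0.636242) = 0.106964
  x_3 = 0.636242 - 0.106964×(0.636242 - 1.080000)/(0.106964 - 0.740404)
       = 0.561308
Iteration 3:
  f(0.636242) = 0.106964
  f(0.561308) = -0.009155
  x_4 = 0.561308 - (-0.009155)×(0.561308 - 0.636242)/(-0.009155 - 0.106964)
       = 0.567216
Iteration 4:
  f(0.561308) = -0.009155
  f(0.567216) = 0.000113
  x_5 = 0.567216 - 0.000113×(0.567216 - 0.561308)/(0.000113 - (-0.009155))
       = 0.567143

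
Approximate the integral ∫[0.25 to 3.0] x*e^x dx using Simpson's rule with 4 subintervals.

f(x) = x*e^x
a = 0.25, b = 3.0, n = 4
h = (b - a)/n = 0.687500

Simpson's rule: (h/3)[f(x₀) + 4f(x₁) + 2f(x₂) + ... + f(xₙ)]

x_0 = 0.2500, f(x_0) = 0.321006, coefficient = 1
x_1 = 0.9375, f(x_1) = 2.393990, coefficient = 4
x_2 = 1.6250, f(x_2) = 8.252431, coefficient = 2
x_3 = 2.3125, f(x_3) = 23.355423, coefficient = 4
x_4 = 3.0000, f(x_4) = 60.256611, coefficient = 1

I ≈ (0.687500/3) × 180.080130 = 41.268363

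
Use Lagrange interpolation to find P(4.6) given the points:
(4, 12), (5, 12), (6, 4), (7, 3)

Lagrange interpolation formula:
P(x) = Σ yᵢ × Lᵢ(x)
where Lᵢ(x) = Π_{j≠i} (x - xⱼ)/(xᵢ - xⱼ)

L_0(4.6) = (4.6 - 5)/(4 - 5) × (4.6 - 6)/(4 - 6) × (4.6 - 7)/(4 - 7) = 0.224000
L_1(4.6) = (4.6 - 4)/(5 - 4) × (4.6 - 6)/(5 - 6) × (4.6 - 7)/(5 - 7) = 1.008000
L_2(4.6) = (4.6 - 4)/(6 - 4) × (4.6 - 5)/(6 - 5) × (4.6 - 7)/(6 - 7) = -0.288000
L_3(4.6) = (4.6 - 4)/(7 - 4) × (4.6 - 5)/(7 - 5) × (4.6 - 6)/(7 - 6) = 0.056000

P(4.6) = 12×L_0(4.6) + 12×L_1(4.6) + 4×L_2(4.6) + 3×L_3(4.6)
P(4.6) = 13.800000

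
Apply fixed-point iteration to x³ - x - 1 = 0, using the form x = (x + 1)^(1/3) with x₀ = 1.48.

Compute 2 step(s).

Equation: x³ - x - 1 = 0
Fixed-point form: x = (x + 1)^(1/3)
x₀ = 1.48

x_1 = g(1.480000) = 1.353580
x_2 = g(1.353580) = 1.330178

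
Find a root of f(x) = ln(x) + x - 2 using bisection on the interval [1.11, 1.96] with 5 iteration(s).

f(x) = ln(x) + x - 2
Initial interval: [1.11, 1.96]

Iteration 1:
  c_1 = (1.110000 + 1.960000)/2 = 1.535000
  f(c_1) = f(1.535000) = -0.036470
  f(a) × f(c) ≥ 0, new interval: [1.535000, 1.960000]
Iteration 2:
  c_2 = (1.535000 + 1.960000)/2 = 1.747500
  f(c_2) = f(1.747500) = 0.305686
  f(a) × f(c) < 0, new interval: [1.535000, 1.747500]
Iteration 3:
  c_3 = (1.535000 + 1.747500)/2 = 1.641250
  f(c_3) = f(1.641250) = 0.136708
  f(a) × f(c) < 0, new interval: [1.535000, 1.641250]
Iteration 4:
  c_4 = (1.535000 + 1.641250)/2 = 1.588125
  f(c_4) = f(1.588125) = 0.050679
  f(a) × f(c) < 0, new interval: [1.535000, 1.588125]
Iteration 5:
  c_5 = (1.535000 + 1.588125)/2 = 1.561563
  f(c_5) = f(1.561563) = 0.007249
  f(a) × f(c) < 0, new interval: [1.535000, 1.561563]

After 5 iteration(s), the approximation is c_5 = 1.561563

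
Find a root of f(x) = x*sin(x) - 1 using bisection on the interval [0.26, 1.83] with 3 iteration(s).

f(x) = x*sin(x) - 1
Initial interval: [0.26, 1.83]

Iteration 1:
  c_1 = (0.260000 + 1.830000)/2 = 1.045000
  f(c_1) = f(1.045000) = -0.096154
  f(a) × f(c) ≥ 0, new interval: [1.045000, 1.830000]
Iteration 2:
  c_2 = (1.045000 + 1.830000)/2 = 1.437500
  f(c_2) = f(1.437500) = 0.424748
  f(a) × f(c) < 0, new interval: [1.045000, 1.437500]
Iteration 3:
  c_3 = (1.045000 + 1.437500)/2 = 1.241250
  f(c_3) = f(1.241250) = 0.174457
  f(a) × f(c) < 0, new interval: [1.045000, 1.241250]

After 3 iteration(s), the approximation is c_3 = 1.241250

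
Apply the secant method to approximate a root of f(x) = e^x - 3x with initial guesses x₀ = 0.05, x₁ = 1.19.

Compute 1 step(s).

f(x) = e^x - 3x
x₀ = 0.05, x₁ = 1.19

Secant formula: x_{n+1} = x_n - f(x_n)(x_n - x_{n-1})/(f(x_n) - f(x_{n-1}))

Iteration 1:
  f(0.050000) = 0.901271
  f(1.190000) = -0.282919
  x_2 = 1.190000 - (-0.282919)×(1.190000 - 0.050000)/(-0.282919 - 0.901271)
       = 0.917639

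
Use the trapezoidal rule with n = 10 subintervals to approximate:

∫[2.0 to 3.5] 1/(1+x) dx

f(x) = 1/(1+x)
a = 2.0, b = 3.5, n = 10
h = (b - a)/n = 0.150000

Trapezoidal rule: (h/2)[f(x₀) + 2f(x₁) + 2f(x₂) + ... + f(xₙ)]

x_0 = 2.0000, f(x_0) = 0.333333, coefficient = 1
x_1 = 2.1500, f(x_1) = 0.317460, coefficient = 2
x_2 = 2.3000, f(x_2) = 0.303030, coefficient = 2
x_3 = 2.4500, f(x_3) = 0.289855, coefficient = 2
x_4 = 2.6000, f(x_4) = 0.277778, coefficient = 2
x_5 = 2.7500, f(x_5) = 0.266667, coefficient = 2
x_6 = 2.9000, f(x_6) = 0.256410, coefficient = 2
x_7 = 3.0500, f(x_7) = 0.246914, coefficient = 2
x_8 = 3.2000, f(x_8) = 0.238095, coefficient = 2
x_9 = 3.3500, f(x_9) = 0.229885, coefficient = 2
x_10 = 3.5000, f(x_10) = 0.222222, coefficient = 1

I ≈ (0.150000/2) × 5.407744 = 0.405581
Exact value: 0.405465
Error: 0.000116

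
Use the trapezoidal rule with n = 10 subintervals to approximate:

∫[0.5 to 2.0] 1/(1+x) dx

f(x) = 1/(1+x)
a = 0.5, b = 2.0, n = 10
h = (b - a)/n = 0.150000

Trapezoidal rule: (h/2)[f(x₀) + 2f(x₁) + 2f(x₂) + ... + f(xₙ)]

x_0 = 0.5000, f(x_0) = 0.666667, coefficient = 1
x_1 = 0.6500, f(x_1) = 0.606061, coefficient = 2
x_2 = 0.8000, f(x_2) = 0.555556, coefficient = 2
x_3 = 0.9500, f(x_3) = 0.512821, coefficient = 2
x_4 = 1.1000, f(x_4) = 0.476190, coefficient = 2
x_5 = 1.2500, f(x_5) = 0.444444, coefficient = 2
x_6 = 1.4000, f(x_6) = 0.416667, coefficient = 2
x_7 = 1.5500, f(x_7) = 0.392157, coefficient = 2
x_8 = 1.7000, f(x_8) = 0.370370, coefficient = 2
x_9 = 1.8500, f(x_9) = 0.350877, coefficient = 2
x_10 = 2.0000, f(x_10) = 0.333333, coefficient = 1

I ≈ (0.150000/2) × 9.250285 = 0.693771
Exact value: 0.693147
Error: 0.000624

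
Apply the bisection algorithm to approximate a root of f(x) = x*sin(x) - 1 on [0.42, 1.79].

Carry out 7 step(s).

f(x) = x*sin(x) - 1
Initial interval: [0.42, 1.79]

Iteration 1:
  c_1 = (0.420000 + 1.790000)/2 = 1.105000
  f(c_1) = f(1.105000) = -0.012722
  f(a) × f(c) ≥ 0, new interval: [1.105000, 1.790000]
Iteration 2:
  c_2 = (1.105000 + 1.790000)/2 = 1.447500
  f(c_2) = f(1.447500) = 0.436511
  f(a) × f(c) < 0, new interval: [1.105000, 1.447500]
Iteration 3:
  c_3 = (1.105000 + 1.447500)/2 = 1.276250
  f(c_3) = f(1.276250) = 0.221287
  f(a) × f(c) < 0, new interval: [1.105000, 1.276250]
Iteration 4:
  c_4 = (1.105000 + 1.276250)/2 = 1.190625
  f(c_4) = f(1.190625) = 0.105616
  f(a) × f(c) < 0, new interval: [1.105000, 1.190625]
Iteration 5:
  c_5 = (1.105000 + 1.190625)/2 = 1.147813
  f(c_5) = f(1.147813) = 0.046654
  f(a) × f(c) < 0, new interval: [1.105000, 1.147813]
Iteration 6:
  c_6 = (1.105000 + 1.147813)/2 = 1.126406
  f(c_6) = f(1.126406) = 0.017002
  f(a) × f(c) < 0, new interval: [1.105000, 1.126406]
Iteration 7:
  c_7 = (1.105000 + 1.126406)/2 = 1.115703
  f(c_7) = f(1.115703) = 0.002147
  f(a) × f(c) < 0, new interval: [1.105000, 1.115703]

After 7 iteration(s), the approximation is c_7 = 1.115703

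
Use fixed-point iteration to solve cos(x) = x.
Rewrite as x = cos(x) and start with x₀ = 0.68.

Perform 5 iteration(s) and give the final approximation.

Equation: cos(x) = x
Fixed-point form: x = cos(x)
x₀ = 0.68

x_1 = g(0.680000) = 0.777573
x_2 = g(0.777573) = 0.712618
x_3 = g(0.712618) = 0.756652
x_4 = g(0.756652) = 0.727138
x_5 = g(0.727138) = 0.747080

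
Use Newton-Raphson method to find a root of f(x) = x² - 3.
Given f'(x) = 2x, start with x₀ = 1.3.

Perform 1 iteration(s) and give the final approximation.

f(x) = x² - 3
f'(x) = 2x
x₀ = 1.3

Newton-Raphson formula: x_{n+1} = x_n - f(x_n)/f'(x_n)

Iteration 1:
  f(1.300000) = -1.310000
  f'(1.300000) = 2.600000
  x_1 = 1.300000 - (-1.310000)/2.600000 = 1.803846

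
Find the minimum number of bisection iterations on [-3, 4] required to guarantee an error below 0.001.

We need (b-a)/2^n ≤ 0.001
(4 - (-3))/2^n ≤ 0.001
7/2^n ≤ 0.001
2^n ≥ 7000
n ≥ log₂(7000) = 12.77
n ≥ 13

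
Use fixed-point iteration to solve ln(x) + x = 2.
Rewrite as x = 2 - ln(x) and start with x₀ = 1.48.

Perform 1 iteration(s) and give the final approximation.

Equation: ln(x) + x = 2
Fixed-point form: x = 2 - ln(x)
x₀ = 1.48

x_1 = g(1.480000) = 1.607958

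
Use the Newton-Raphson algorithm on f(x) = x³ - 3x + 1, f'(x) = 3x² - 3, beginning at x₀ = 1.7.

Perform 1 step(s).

f(x) = x³ - 3x + 1
f'(x) = 3x² - 3
x₀ = 1.7

Newton-Raphson formula: x_{n+1} = x_n - f(x_n)/f'(x_n)

Iteration 1:
  f(1.700000) = 0.813000
  f'(1.700000) = 5.670000
  x_1 = 1.700000 - 0.813000/5.670000 = 1.556614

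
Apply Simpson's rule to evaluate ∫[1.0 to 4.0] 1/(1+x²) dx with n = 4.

f(x) = 1/(1+x²)
a = 1.0, b = 4.0, n = 4
h = (b - a)/n = 0.750000

Simpson's rule: (h/3)[f(x₀) + 4f(x₁) + 2f(x₂) + ... + f(xₙ)]

x_0 = 1.0000, f(x_0) = 0.500000, coefficient = 1
x_1 = 1.7500, f(x_1) = 0.246154, coefficient = 4
x_2 = 2.5000, f(x_2) = 0.137931, coefficient = 2
x_3 = 3.2500, f(x_3) = 0.086486, coefficient = 4
x_4 = 4.0000, f(x_4) = 0.058824, coefficient = 1

I ≈ (0.750000/3) × 2.165247 = 0.541312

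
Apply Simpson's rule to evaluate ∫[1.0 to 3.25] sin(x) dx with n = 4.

f(x) = sin(x)
a = 1.0, b = 3.25, n = 4
h = (b - a)/n = 0.562500

Simpson's rule: (h/3)[f(x₀) + 4f(x₁) + 2f(x₂) + ... + f(xₙ)]

x_0 = 1.0000, f(x_0) = 0.841471, coefficient = 1
x_1 = 1.5625, f(x_1) = 0.999966, coefficient = 4
x_2 = 2.1250, f(x_2) = 0.850320, coefficient = 2
x_3 = 2.6875, f(x_3) = 0.438647, coefficient = 4
x_4 = 3.2500, f(x_4) = -0.108195, coefficient = 1

I ≈ (0.562500/3) × 8.188366 = 1.535319
Exact value: 1.534432
Error: 0.000887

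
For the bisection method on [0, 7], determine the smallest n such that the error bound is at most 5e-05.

We need (b-a)/2^n ≤ 5e-05
(7 - 0)/2^n ≤ 5e-05
7/2^n ≤ 5e-05
2^n ≥ 140000
n ≥ log₂(140000) = 17.10
n ≥ 18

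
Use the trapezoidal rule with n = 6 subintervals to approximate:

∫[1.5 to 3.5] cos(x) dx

f(x) = cos(x)
a = 1.5, b = 3.5, n = 6
h = (b - a)/n = 0.333333

Trapezoidal rule: (h/2)[f(x₀) + 2f(x₁) + 2f(x₂) + ... + f(xₙ)]

x_0 = 1.5000, f(x_0) = 0.070737, coefficient = 1
x_1 = 1.8333, f(x_1) = -0.259531, coefficient = 2
x_2 = 2.1667, f(x_2) = -0.561229, coefficient = 2
x_3 = 2.5000, f(x_3) = -0.801144, coefficient = 2
x_4 = 2.8333, f(x_4) = -0.952863, coefficient = 2
x_5 = 3.1667, f(x_5) = -0.999686, coefficient = 2
x_6 = 3.5000, f(x_6) = -0.936457, coefficient = 1

I ≈ (0.333333/2) × -8.014626 = -1.335771
Exact value: -1.348278
Error: 0.012507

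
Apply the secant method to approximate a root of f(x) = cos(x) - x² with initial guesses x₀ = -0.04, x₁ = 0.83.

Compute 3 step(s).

f(x) = cos(x) - x²
x₀ = -0.04, x₁ = 0.83

Secant formula: x_{n+1} = x_n - f(x_n)(x_n - x_{n-1})/(f(x_n) - f(x_{n-1}))

Iteration 1:
  f(-0.040000) = 0.997600
  f(0.830000) = -0.014024
  x_2 = 0.830000 - (-0.014024)×(0.830000 - (-0.040000))/(-0.014024 - 0.997600)
       = 0.817939
Iteration 2:
  f(0.830000) = -0.014024
  f(0.817939) = 0.014702
  x_3 = 0.817939 - 0.014702×(0.817939 - 0.830000)/(0.014702 - (-0.014024))
       = 0.824112
Iteration 3:
  f(0.817939) = 0.014702
  f(0.824112) = 0.000049
  x_4 = 0.824112 - 0.000049×(0.824112 - 0.817939)/(0.000049 - 0.014702)
       = 0.824132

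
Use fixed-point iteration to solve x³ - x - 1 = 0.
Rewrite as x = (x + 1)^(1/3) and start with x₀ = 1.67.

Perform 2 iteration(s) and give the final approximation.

Equation: x³ - x - 1 = 0
Fixed-point form: x = (x + 1)^(1/3)
x₀ = 1.67

x_1 = g(1.670000) = 1.387300
x_2 = g(1.387300) = 1.336500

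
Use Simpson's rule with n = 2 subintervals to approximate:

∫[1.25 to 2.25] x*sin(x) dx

f(x) = x*sin(x)
a = 1.25, b = 2.25, n = 2
h = (b - a)/n = 0.500000

Simpson's rule: (h/3)[f(x₀) + 4f(x₁) + 2f(x₂) + ... + f(xₙ)]

x_0 = 1.2500, f(x_0) = 1.186231, coefficient = 1
x_1 = 1.7500, f(x_1) = 1.721975, coefficient = 4
x_2 = 2.2500, f(x_2) = 1.750665, coefficient = 1

I ≈ (0.500000/3) × 9.824797 = 1.637466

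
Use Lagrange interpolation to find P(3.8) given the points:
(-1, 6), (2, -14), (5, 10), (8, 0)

Lagrange interpolation formula:
P(x) = Σ yᵢ × Lᵢ(x)
where Lᵢ(x) = Π_{j≠i} (x - xⱼ)/(xᵢ - xⱼ)

L_0(3.8) = (3.8 - 2)/(-1 - 2) × (3.8 - 5)/(-1 - 5) × (3.8 - 8)/(-1 - 8) = -0.056000
L_1(3.8) = (3.8 - (-1))/(2 - (-1)) × (3.8 - 5)/(2 - 5) × (3.8 - 8)/(2 - 8) = 0.448000
L_2(3.8) = (3.8 - (-1))/(5 - (-1)) × (3.8 - 2)/(5 - 2) × (3.8 - 8)/(5 - 8) = 0.672000
L_3(3.8) = (3.8 - (-1))/(8 - (-1)) × (3.8 - 2)/(8 - 2) × (3.8 - 5)/(8 - 5) = -0.064000

P(3.8) = 6×L_0(3.8) + (-14)×L_1(3.8) + 10×L_2(3.8) + 0×L_3(3.8)
P(3.8) = 0.112000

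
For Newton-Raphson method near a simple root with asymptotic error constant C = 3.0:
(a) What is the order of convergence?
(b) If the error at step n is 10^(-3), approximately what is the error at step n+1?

(a) Newton-Raphson has quadratic (order 2) convergence near simple roots.
    This means |e_{n+1}| ≈ C|e_n|².

(b) With |e_n| = 10^(-3) and C = 3.0:
    |e_{n+1}| ≈ 3.0 × (10^(-3))² = 3.0 × 10^(-6)

(a) 2 (quadratic); (b) |e_{n+1}| ≈ 3.000e-06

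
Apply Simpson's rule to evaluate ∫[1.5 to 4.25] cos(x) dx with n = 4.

f(x) = cos(x)
a = 1.5, b = 4.25, n = 4
h = (b - a)/n = 0.687500

Simpson's rule: (h/3)[f(x₀) + 4f(x₁) + 2f(x₂) + ... + f(xₙ)]

x_0 = 1.5000, f(x_0) = 0.070737, coefficient = 1
x_1 = 2.1875, f(x_1) = -0.578349, coefficient = 4
x_2 = 2.8750, f(x_2) = -0.964674, coefficient = 2
x_3 = 3.5625, f(x_3) = -0.912719, coefficient = 4
x_4 = 4.2500, f(x_4) = -0.446087, coefficient = 1

I ≈ (0.687500/3) × -8.268970 = -1.894972
Exact value: -1.892484
Error: 0.002488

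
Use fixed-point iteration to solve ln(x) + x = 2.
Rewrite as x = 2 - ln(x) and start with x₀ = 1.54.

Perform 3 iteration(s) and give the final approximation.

Equation: ln(x) + x = 2
Fixed-point form: x = 2 - ln(x)
x₀ = 1.54

x_1 = g(1.540000) = 1.568218
x_2 = g(1.568218) = 1.550060
x_3 = g(1.550060) = 1.561706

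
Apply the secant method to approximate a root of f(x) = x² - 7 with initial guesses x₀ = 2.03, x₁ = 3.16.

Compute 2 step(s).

f(x) = x² - 7
x₀ = 2.03, x₁ = 3.16

Secant formula: x_{n+1} = x_n - f(x_n)(x_n - x_{n-1})/(f(x_n) - f(x_{n-1}))

Iteration 1:
  f(2.030000) = -2.879100
  f(3.160000) = 2.985600
  x_2 = 3.160000 - 2.985600×(3.160000 - 2.030000)/(2.985600 - (-2.879100))
       = 2.584740
Iteration 2:
  f(3.160000) = 2.985600
  f(2.584740) = -0.319120
  x_3 = 2.584740 - (-0.319120)×(2.584740 - 3.160000)/(-0.319120 - 2.985600)
       = 2.640290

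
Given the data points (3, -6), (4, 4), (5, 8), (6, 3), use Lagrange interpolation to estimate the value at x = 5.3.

Lagrange interpolation formula:
P(x) = Σ yᵢ × Lᵢ(x)
where Lᵢ(x) = Π_{j≠i} (x - xⱼ)/(xᵢ - xⱼ)

L_0(5.3) = (5.3 - 4)/(3 - 4) × (5.3 - 5)/(3 - 5) × (5.3 - 6)/(3 - 6) = 0.045500
L_1(5.3) = (5.3 - 3)/(4 - 3) × (5.3 - 5)/(4 - 5) × (5.3 - 6)/(4 - 6) = -0.241500
L_2(5.3) = (5.3 - 3)/(5 - 3) × (5.3 - 4)/(5 - 4) × (5.3 - 6)/(5 - 6) = 1.046500
L_3(5.3) = (5.3 - 3)/(6 - 3) × (5.3 - 4)/(6 - 4) × (5.3 - 5)/(6 - 5) = 0.149500

P(5.3) = (-6)×L_0(5.3) + 4×L_1(5.3) + 8×L_2(5.3) + 3×L_3(5.3)
P(5.3) = 7.581500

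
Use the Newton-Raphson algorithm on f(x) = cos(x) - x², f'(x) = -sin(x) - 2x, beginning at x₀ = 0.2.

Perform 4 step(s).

f(x) = cos(x) - x²
f'(x) = -sin(x) - 2x
x₀ = 0.2

Newton-Raphson formula: x_{n+1} = x_n - f(x_n)/f'(x_n)

Iteration 1:
  f(0.200000) = 0.940067
  f'(0.200000) = -0.598669
  x_1 = 0.200000 - 0.940067/(-0.598669) = 1.770260
Iteration 2:
  f(1.770260) = -3.331965
  f'(1.770260) = -4.520693
  x_2 = 1.770260 - (-3.331965)/(-4.520693) = 1.033213
Iteration 3:
  f(1.033213) = -0.555467
  f'(1.033213) = -2.925374
  x_3 = 1.033213 - (-0.555467)/(-2.925374) = 0.843334
Iteration 4:
  f(0.843334) = -0.046236
  f'(0.843334) = -2.433532
  x_4 = 0.843334 - (-0.046236)/(-2.433532) = 0.824335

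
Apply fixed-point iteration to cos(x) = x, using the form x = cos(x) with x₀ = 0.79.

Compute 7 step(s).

Equation: cos(x) = x
Fixed-point form: x = cos(x)
x₀ = 0.79

x_1 = g(0.790000) = 0.703845
x_2 = g(0.703845) = 0.762359
x_3 = g(0.762359) = 0.723209
x_4 = g(0.723209) = 0.749686
x_5 = g(0.749686) = 0.731903
x_6 = g(0.731903) = 0.743904
x_7 = g(0.743904) = 0.735830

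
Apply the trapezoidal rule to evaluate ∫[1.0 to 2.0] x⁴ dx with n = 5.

f(x) = x⁴
a = 1.0, b = 2.0, n = 5
h = (b - a)/n = 0.200000

Trapezoidal rule: (h/2)[f(x₀) + 2f(x₁) + 2f(x₂) + ... + f(xₙ)]

x_0 = 1.0000, f(x_0) = 1.000000, coefficient = 1
x_1 = 1.2000, f(x_1) = 2.073600, coefficient = 2
x_2 = 1.4000, f(x_2) = 3.841600, coefficient = 2
x_3 = 1.6000, f(x_3) = 6.553600, coefficient = 2
x_4 = 1.8000, f(x_4) = 10.497600, coefficient = 2
x_5 = 2.0000, f(x_5) = 16.000000, coefficient = 1

I ≈ (0.200000/2) × 62.932800 = 6.293280
Exact value: 6.200000
Error: 0.093280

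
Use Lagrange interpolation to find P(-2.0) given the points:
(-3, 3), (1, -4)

Lagrange interpolation formula:
P(x) = Σ yᵢ × Lᵢ(x)
where Lᵢ(x) = Π_{j≠i} (x - xⱼ)/(xᵢ - xⱼ)

L_0(-2.0) = (-2.0 - 1)/(-3 - 1) = 0.750000
L_1(-2.0) = (-2.0 - (-3))/(1 - (-3)) = 0.250000

P(-2.0) = 3×L_0(-2.0) + (-4)×L_1(-2.0)
P(-2.0) = 1.250000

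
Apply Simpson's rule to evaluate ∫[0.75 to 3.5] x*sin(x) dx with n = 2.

f(x) = x*sin(x)
a = 0.75, b = 3.5, n = 2
h = (b - a)/n = 1.375000

Simpson's rule: (h/3)[f(x₀) + 4f(x₁) + 2f(x₂) + ... + f(xₙ)]

x_0 = 0.7500, f(x_0) = 0.511229, coefficient = 1
x_1 = 2.1250, f(x_1) = 1.806930, coefficient = 4
x_2 = 3.5000, f(x_2) = -1.227741, coefficient = 1

I ≈ (1.375000/3) × 6.511206 = 2.984303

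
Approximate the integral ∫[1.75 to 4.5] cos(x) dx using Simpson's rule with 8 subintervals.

f(x) = cos(x)
a = 1.75, b = 4.5, n = 8
h = (b - a)/n = 0.343750

Simpson's rule: (h/3)[f(x₀) + 4f(x₁) + 2f(x₂) + ... + f(xₙ)]

x_0 = 1.7500, f(x_0) = -0.178246, coefficient = 1
x_1 = 2.0938, f(x_1) = -0.499441, coefficient = 4
x_2 = 2.4375, f(x_2) = -0.762199, coefficient = 2
x_3 = 2.7812, f(x_3) = -0.935776, coefficient = 4
x_4 = 3.1250, f(x_4) = -0.999862, coefficient = 2
x_5 = 3.4688, f(x_5) = -0.946960, coefficient = 4
x_6 = 3.8125, f(x_6) = -0.783258, coefficient = 2
x_7 = 4.1562, f(x_7) = -0.527911, coefficient = 4
x_8 = 4.5000, f(x_8) = -0.210796, coefficient = 1

I ≈ (0.343750/3) × -17.120032 = -1.961670
Exact value: -1.961516
Error: 0.000154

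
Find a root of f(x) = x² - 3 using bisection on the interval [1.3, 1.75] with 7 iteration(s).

f(x) = x² - 3
Initial interval: [1.3, 1.75]

Iteration 1:
  c_1 = (1.300000 + 1.750000)/2 = 1.525000
  f(c_1) = f(1.525000) = -0.674375
  f(a) × f(c) ≥ 0, new interval: [1.525000, 1.750000]
Iteration 2:
  c_2 = (1.525000 + 1.750000)/2 = 1.637500
  f(c_2) = f(1.637500) = -0.318594
  f(a) × f(c) ≥ 0, new interval: [1.637500, 1.750000]
Iteration 3:
  c_3 = (1.637500 + 1.750000)/2 = 1.693750
  f(c_3) = f(1.693750) = -0.131211
  f(a) × f(c) ≥ 0, new interval: [1.693750, 1.750000]
Iteration 4:
  c_4 = (1.693750 + 1.750000)/2 = 1.721875
  f(c_4) = f(1.721875) = -0.035146
  f(a) × f(c) ≥ 0, new interval: [1.721875, 1.750000]
Iteration 5:
  c_5 = (1.721875 + 1.750000)/2 = 1.735937
  f(c_5) = f(1.735937) = 0.013479
  f(a) × f(c) < 0, new interval: [1.721875, 1.735937]
Iteration 6:
  c_6 = (1.721875 + 1.735937)/2 = 1.728906
  f(c_6) = f(1.728906) = -0.010883
  f(a) × f(c) ≥ 0, new interval: [1.728906, 1.735937]
Iteration 7:
  c_7 = (1.728906 + 1.735937)/2 = 1.732422
  f(c_7) = f(1.732422) = 0.001286
  f(a) × f(c) < 0, new interval: [1.728906, 1.732422]

After 7 iteration(s), the approximation is c_7 = 1.732422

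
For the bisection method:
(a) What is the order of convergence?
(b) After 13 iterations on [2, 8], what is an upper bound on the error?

(a) Bisection has linear (order 1) convergence; the error is halved each step.

(b) Error bound = (b-a)/2^n = (8 - 2)/2^{13}
    = 6/2^{13}

(a) 1 (linear); (b) error ≤ 7.32e-04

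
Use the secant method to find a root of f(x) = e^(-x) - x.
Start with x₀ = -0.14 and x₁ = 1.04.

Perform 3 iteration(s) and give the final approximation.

f(x) = e^(-x) - x
x₀ = -0.14, x₁ = 1.04

Secant formula: x_{n+1} = x_n - f(x_n)(x_n - x_{n-1})/(f(x_n) - f(x_{n-1}))

Iteration 1:
  f(-0.140000) = 1.290274
  f(1.040000) = -0.686545
  x_2 = 1.040000 - (-0.686545)×(1.040000 - (-0.140000))/(-0.686545 - 1.290274)
       = 0.630188
Iteration 2:
  f(1.040000) = -0.686545
  f(0.630188) = -0.097697
  x_3 = 0.630188 - (-0.097697)×(0.630188 - 1.040000)/(-0.097697 - (-0.686545))
       = 0.562196
Iteration 3:
  f(0.630188) = -0.097697
  f(0.562196) = 0.007760
  x_4 = 0.562196 - 0.007760×(0.562196 - 0.630188)/(0.007760 - (-0.097697))
       = 0.567199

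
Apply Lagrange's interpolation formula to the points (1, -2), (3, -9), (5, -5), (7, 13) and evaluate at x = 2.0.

Lagrange interpolation formula:
P(x) = Σ yᵢ × Lᵢ(x)
where Lᵢ(x) = Π_{j≠i} (x - xⱼ)/(xᵢ - xⱼ)

L_0(2.0) = (2.0 - 3)/(1 - 3) × (2.0 - 5)/(1 - 5) × (2.0 - 7)/(1 - 7) = 0.312500
L_1(2.0) = (2.0 - 1)/(3 - 1) × (2.0 - 5)/(3 - 5) × (2.0 - 7)/(3 - 7) = 0.937500
L_2(2.0) = (2.0 - 1)/(5 - 1) × (2.0 - 3)/(5 - 3) × (2.0 - 7)/(5 - 7) = -0.312500
L_3(2.0) = (2.0 - 1)/(7 - 1) × (2.0 - 3)/(7 - 3) × (2.0 - 5)/(7 - 5) = 0.062500

P(2.0) = (-2)×L_0(2.0) + (-9)×L_1(2.0) + (-5)×L_2(2.0) + 13×L_3(2.0)
P(2.0) = -6.687500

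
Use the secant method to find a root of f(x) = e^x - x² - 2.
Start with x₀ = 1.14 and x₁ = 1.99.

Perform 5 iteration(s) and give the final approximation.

f(x) = e^x - x² - 2
x₀ = 1.14, x₁ = 1.99

Secant formula: x_{n+1} = x_n - f(x_n)(x_n - x_{n-1})/(f(x_n) - f(x_{n-1}))

Iteration 1:
  f(1.140000) = -0.172832
  f(1.990000) = 1.355434
  x_2 = 1.990000 - 1.355434×(1.990000 - 1.140000)/(1.355434 - (-0.172832))
       = 1.236127
Iteration 2:
  f(1.990000) = 1.355434
  f(1.236127) = -0.085755
  x_3 = 1.236127 - (-0.085755)×(1.236127 - 1.990000)/(-0.085755 - 1.355434)
       = 1.280984
Iteration 3:
  f(1.236127) = -0.085755
  f(1.280984) = -0.040739
  x_4 = 1.280984 - (-0.040739)×(1.280984 - 1.236127)/(-0.040739 - (-0.085755))
       = 1.321581
Iteration 4:
  f(1.280984) = -0.040739
  f(1.321581) = 0.002768
  x_5 = 1.321581 - 0.002768×(1.321581 - 1.280984)/(0.002768 - (-0.040739))
       = 1.318998
Iteration 5:
  f(1.321581) = 0.002768
  f(1.318998) = -0.000083
  x_6 = 1.318998 - (-0.000083)×(1.318998 - 1.321581)/(-0.000083 - 0.002768)
       = 1.319074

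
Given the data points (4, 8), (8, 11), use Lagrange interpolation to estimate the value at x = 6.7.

Lagrange interpolation formula:
P(x) = Σ yᵢ × Lᵢ(x)
where Lᵢ(x) = Π_{j≠i} (x - xⱼ)/(xᵢ - xⱼ)

L_0(6.7) = (6.7 - 8)/(4 - 8) = 0.325000
L_1(6.7) = (6.7 - 4)/(8 - 4) = 0.675000

P(6.7) = 8×L_0(6.7) + 11×L_1(6.7)
P(6.7) = 10.025000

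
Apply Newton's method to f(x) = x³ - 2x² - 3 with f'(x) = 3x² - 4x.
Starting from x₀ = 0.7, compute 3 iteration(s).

f(x) = x³ - 2x² - 3
f'(x) = 3x² - 4x
x₀ = 0.7

Newton-Raphson formula: x_{n+1} = x_n - f(x_n)/f'(x_n)

Iteration 1:
  f(0.700000) = -3.637000
  f'(0.700000) = -1.330000
  x_1 = 0.700000 - (-3.637000)/(-1.330000) = -2.034586
Iteration 2:
  f(-2.034586) = -19.701340
  f'(-2.034586) = 20.556972
  x_2 = -2.034586 - (-19.701340)/20.556972 = -1.076209
Iteration 3:
  f(-1.076209) = -6.562944
  f'(-1.076209) = 7.779513
  x_3 = -1.076209 - (-6.562944)/7.779513 = -0.232590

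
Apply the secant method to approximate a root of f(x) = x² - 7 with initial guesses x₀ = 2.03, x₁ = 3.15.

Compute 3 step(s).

f(x) = x² - 7
x₀ = 2.03, x₁ = 3.15

Secant formula: x_{n+1} = x_n - f(x_n)(x_n - x_{n-1})/(f(x_n) - f(x_{n-1}))

Iteration 1:
  f(2.030000) = -2.879100
  f(3.150000) = 2.922500
  x_2 = 3.150000 - 2.922500×(3.150000 - 2.030000)/(2.922500 - (-2.879100))
       = 2.585811
Iteration 2:
  f(3.150000) = 2.922500
  f(2.585811) = -0.313582
  x_3 = 2.585811 - (-0.313582)×(2.585811 - 3.150000)/(-0.313582 - 2.922500)
       = 2.640482
Iteration 3:
  f(2.585811) = -0.313582
  f(2.640482) = -0.027856
  x_4 = 2.640482 - (-0.027856)×(2.640482 - 2.585811)/(-0.027856 - (-0.313582))
       = 2.645812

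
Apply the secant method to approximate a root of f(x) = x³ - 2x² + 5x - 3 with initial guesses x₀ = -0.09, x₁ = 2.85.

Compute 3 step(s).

f(x) = x³ - 2x² + 5x - 3
x₀ = -0.09, x₁ = 2.85

Secant formula: x_{n+1} = x_n - f(x_n)(x_n - x_{n-1})/(f(x_n) - f(x_{n-1}))

Iteration 1:
  f(-0.090000) = -3.466929
  f(2.850000) = 18.154125
  x_2 = 2.850000 - 18.154125×(2.850000 - (-0.090000))/(18.154125 - (-3.466929))
       = 0.381428
Iteration 2:
  f(2.850000) = 18.154125
  f(0.381428) = -1.328342
  x_3 = 0.381428 - (-1.328342)×(0.381428 - 2.850000)/(-1.328342 - 18.154125)
       = 0.549739
Iteration 3:
  f(0.381428) = -1.328342
  f(0.549739) = -0.689594
  x_4 = 0.549739 - (-0.689594)×(0.549739 - 0.381428)/(-0.689594 - (-1.328342))
       = 0.731447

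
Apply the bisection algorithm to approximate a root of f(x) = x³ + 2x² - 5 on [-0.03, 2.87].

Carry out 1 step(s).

f(x) = x³ + 2x² - 5
Initial interval: [-0.03, 2.87]

Iteration 1:
  c_1 = (-0.030000 + 2.870000)/2 = 1.420000
  f(c_1) = f(1.420000) = 1.896088
  f(a) × f(c) < 0, new interval: [-0.030000, 1.420000]

After 1 iteration(s), the approximation is c_1 = 1.420000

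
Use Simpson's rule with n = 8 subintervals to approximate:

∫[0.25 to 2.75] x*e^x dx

f(x) = x*e^x
a = 0.25, b = 2.75, n = 8
h = (b - a)/n = 0.312500

Simpson's rule: (h/3)[f(x₀) + 4f(x₁) + 2f(x₂) + ... + f(xₙ)]

x_0 = 0.2500, f(x_0) = 0.321006, coefficient = 1
x_1 = 0.5625, f(x_1) = 0.987218, coefficient = 4
x_2 = 0.8750, f(x_2) = 2.099016, coefficient = 2
x_3 = 1.1875, f(x_3) = 3.893663, coefficient = 4
x_4 = 1.5000, f(x_4) = 6.722534, coefficient = 2
x_5 = 1.8125, f(x_5) = 11.102909, coefficient = 4
x_6 = 2.1250, f(x_6) = 17.792407, coefficient = 2
x_7 = 2.4375, f(x_7) = 27.895710, coefficient = 4
x_8 = 2.7500, f(x_8) = 43.017238, coefficient = 1

I ≈ (0.312500/3) × 272.084156 = 28.342100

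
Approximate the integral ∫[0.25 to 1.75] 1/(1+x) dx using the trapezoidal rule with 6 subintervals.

f(x) = 1/(1+x)
a = 0.25, b = 1.75, n = 6
h = (b - a)/n = 0.250000

Trapezoidal rule: (h/2)[f(x₀) + 2f(x₁) + 2f(x₂) + ... + f(xₙ)]

x_0 = 0.2500, f(x_0) = 0.800000, coefficient = 1
x_1 = 0.5000, f(x_1) = 0.666667, coefficient = 2
x_2 = 0.7500, f(x_2) = 0.571429, coefficient = 2
x_3 = 1.0000, f(x_3) = 0.500000, coefficient = 2
x_4 = 1.2500, f(x_4) = 0.444444, coefficient = 2
x_5 = 1.5000, f(x_5) = 0.400000, coefficient = 2
x_6 = 1.7500, f(x_6) = 0.363636, coefficient = 1

I ≈ (0.250000/2) × 6.328716 = 0.791089
Exact value: 0.788457
Error: 0.002632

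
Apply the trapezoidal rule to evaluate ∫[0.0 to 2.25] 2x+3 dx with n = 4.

f(x) = 2x+3
a = 0.0, b = 2.25, n = 4
h = (b - a)/n = 0.562500

Trapezoidal rule: (h/2)[f(x₀) + 2f(x₁) + 2f(x₂) + ... + f(xₙ)]

x_0 = 0.0000, f(x_0) = 3.000000, coefficient = 1
x_1 = 0.5625, f(x_1) = 4.125000, coefficient = 2
x_2 = 1.1250, f(x_2) = 5.250000, coefficient = 2
x_3 = 1.6875, f(x_3) = 6.375000, coefficient = 2
x_4 = 2.2500, f(x_4) = 7.500000, coefficient = 1

I ≈ (0.562500/2) × 42.000000 = 11.812500
Exact value: 11.812500
Error: 0.000000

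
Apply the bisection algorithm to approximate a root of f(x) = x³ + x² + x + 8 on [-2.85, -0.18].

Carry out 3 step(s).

f(x) = x³ + x² + x + 8
Initial interval: [-2.85, -0.18]

Iteration 1:
  c_1 = (-2.850000 + (-0.180000))/2 = -1.515000
  f(c_1) = f(-1.515000) = 5.302959
  f(a) × f(c) < 0, new interval: [-2.850000, -1.515000]
Iteration 2:
  c_2 = (-2.850000 + (-1.515000))/2 = -2.182500
  f(c_2) = f(-2.182500) = 0.184890
  f(a) × f(c) < 0, new interval: [-2.850000, -2.182500]
Iteration 3:
  c_3 = (-2.850000 + (-2.182500))/2 = -2.516250
  f(c_3) = f(-2.516250) = -4.116408
  f(a) × f(c) ≥ 0, new interval: [-2.516250, -2.182500]

After 3 iteration(s), the approximation is c_3 = -2.516250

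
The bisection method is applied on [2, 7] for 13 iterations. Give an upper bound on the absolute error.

Bisection error bound: |error| ≤ (b-a)/2^n
|error| ≤ (7 - 2)/2^13 = 5/2^13
|error| ≤ 0.0006103516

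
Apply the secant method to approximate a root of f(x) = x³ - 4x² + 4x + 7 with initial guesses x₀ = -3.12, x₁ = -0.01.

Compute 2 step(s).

f(x) = x³ - 4x² + 4x + 7
x₀ = -3.12, x₁ = -0.01

Secant formula: x_{n+1} = x_n - f(x_n)(x_n - x_{n-1})/(f(x_n) - f(x_{n-1}))

Iteration 1:
  f(-3.120000) = -74.788928
  f(-0.010000) = 6.959599
  x_2 = -0.010000 - 6.959599×(-0.010000 - (-3.120000))/(6.959599 - (-74.788928))
       = -0.274767
Iteration 2:
  f(-0.010000) = 6.959599
  f(-0.274767) = 5.578197
  x_3 = -0.274767 - 5.578197×(-0.274767 - (-0.010000))/(5.578197 - 6.959599)
       = -1.343917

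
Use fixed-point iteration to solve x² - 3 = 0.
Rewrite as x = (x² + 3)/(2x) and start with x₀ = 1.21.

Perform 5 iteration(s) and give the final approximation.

Equation: x² - 3 = 0
Fixed-point form: x = (x² + 3)/(2x)
x₀ = 1.21

x_1 = g(1.210000) = 1.844669
x_2 = g(1.844669) = 1.735489
x_3 = g(1.735489) = 1.732054
x_4 = g(1.732054) = 1.732051
x_5 = g(1.732051) = 1.732051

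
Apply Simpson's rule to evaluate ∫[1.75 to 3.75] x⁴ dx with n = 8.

f(x) = x⁴
a = 1.75, b = 3.75, n = 8
h = (b - a)/n = 0.250000

Simpson's rule: (h/3)[f(x₀) + 4f(x₁) + 2f(x₂) + ... + f(xₙ)]

x_0 = 1.7500, f(x_0) = 9.378906, coefficient = 1
x_1 = 2.0000, f(x_1) = 16.000000, coefficient = 4
x_2 = 2.2500, f(x_2) = 25.628906, coefficient = 2
x_3 = 2.5000, f(x_3) = 39.062500, coefficient = 4
x_4 = 2.7500, f(x_4) = 57.191406, coefficient = 2
x_5 = 3.0000, f(x_5) = 81.000000, coefficient = 4
x_6 = 3.2500, f(x_6) = 111.566406, coefficient = 2
x_7 = 3.5000, f(x_7) = 150.062500, coefficient = 4
x_8 = 3.7500, f(x_8) = 197.753906, coefficient = 1

I ≈ (0.250000/3) × 1740.406250 = 145.033854
Exact value: 145.032813
Error: 0.001042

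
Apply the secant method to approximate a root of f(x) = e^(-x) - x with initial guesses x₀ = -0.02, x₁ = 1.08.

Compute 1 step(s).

f(x) = e^(-x) - x
x₀ = -0.02, x₁ = 1.08

Secant formula: x_{n+1} = x_n - f(x_n)(x_n - x_{n-1})/(f(x_n) - f(x_{n-1}))

Iteration 1:
  f(-0.020000) = 1.040201
  f(1.080000) = -0.740404
  x_2 = 1.080000 - (-0.740404)×(1.080000 - (-0.020000))/(-0.740404 - 1.040201)
       = 0.622602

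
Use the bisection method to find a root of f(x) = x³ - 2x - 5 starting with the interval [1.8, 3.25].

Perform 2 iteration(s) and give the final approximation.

f(x) = x³ - 2x - 5
Initial interval: [1.8, 3.25]

Iteration 1:
  c_1 = (1.800000 + 3.250000)/2 = 2.525000
  f(c_1) = f(2.525000) = 6.048453
  f(a) × f(c) < 0, new interval: [1.800000, 2.525000]
Iteration 2:
  c_2 = (1.800000 + 2.525000)/2 = 2.162500
  f(c_2) = f(2.162500) = 0.787729
  f(a) × f(c) < 0, new interval: [1.800000, 2.162500]

After 2 iteration(s), the approximation is c_2 = 2.162500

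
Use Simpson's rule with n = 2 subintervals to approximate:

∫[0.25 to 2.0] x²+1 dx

f(x) = x²+1
a = 0.25, b = 2.0, n = 2
h = (b - a)/n = 0.875000

Simpson's rule: (h/3)[f(x₀) + 4f(x₁) + 2f(x₂) + ... + f(xₙ)]

x_0 = 0.2500, f(x_0) = 1.062500, coefficient = 1
x_1 = 1.1250, f(x_1) = 2.265625, coefficient = 4
x_2 = 2.0000, f(x_2) = 5.000000, coefficient = 1

I ≈ (0.875000/3) × 15.125000 = 4.411458
Exact value: 4.411458
Error: 0.000000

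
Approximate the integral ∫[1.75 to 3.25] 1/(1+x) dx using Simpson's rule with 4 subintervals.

f(x) = 1/(1+x)
a = 1.75, b = 3.25, n = 4
h = (b - a)/n = 0.375000

Simpson's rule: (h/3)[f(x₀) + 4f(x₁) + 2f(x₂) + ... + f(xₙ)]

x_0 = 1.7500, f(x_0) = 0.363636, coefficient = 1
x_1 = 2.1250, f(x_1) = 0.320000, coefficient = 4
x_2 = 2.5000, f(x_2) = 0.285714, coefficient = 2
x_3 = 2.8750, f(x_3) = 0.258065, coefficient = 4
x_4 = 3.2500, f(x_4) = 0.235294, coefficient = 1

I ≈ (0.375000/3) × 3.482617 = 0.435327
Exact value: 0.435318
Error: 0.000009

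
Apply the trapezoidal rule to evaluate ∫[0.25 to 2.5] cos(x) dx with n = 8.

f(x) = cos(x)
a = 0.25, b = 2.5, n = 8
h = (b - a)/n = 0.281250

Trapezoidal rule: (h/2)[f(x₀) + 2f(x₁) + 2f(x₂) + ... + f(xₙ)]

x_0 = 0.2500, f(x_0) = 0.968912, coefficient = 1
x_1 = 0.5312, f(x_1) = 0.862174, coefficient = 2
x_2 = 0.8125, f(x_2) = 0.687686, coefficient = 2
x_3 = 1.0938, f(x_3) = 0.459157, coefficient = 2
x_4 = 1.3750, f(x_4) = 0.194548, coefficient = 2
x_5 = 1.6562, f(x_5) = -0.085350, coefficient = 2
x_6 = 1.9375, f(x_6) = -0.358540, coefficient = 2
x_7 = 2.2188, f(x_7) = -0.603556, coefficient = 2
x_8 = 2.5000, f(x_8) = -0.801144, coefficient = 1

I ≈ (0.281250/2) × 2.480007 = 0.348751
Exact value: 0.351068
Error: 0.002317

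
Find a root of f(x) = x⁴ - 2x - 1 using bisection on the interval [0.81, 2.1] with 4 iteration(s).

f(x) = x⁴ - 2x - 1
Initial interval: [0.81, 2.1]

Iteration 1:
  c_1 = (0.810000 + 2.100000)/2 = 1.455000
  f(c_1) = f(1.455000) = 0.571795
  f(a) × f(c) < 0, new interval: [0.810000, 1.455000]
Iteration 2:
  c_2 = (0.810000 + 1.455000)/2 = 1.132500
  f(c_2) = f(1.132500) = -1.620049
  f(a) × f(c) ≥ 0, new interval: [1.132500, 1.455000]
Iteration 3:
  c_3 = (1.132500 + 1.455000)/2 = 1.293750
  f(c_3) = f(1.293750) = -0.785930
  f(a) × f(c) ≥ 0, new interval: [1.293750, 1.455000]
Iteration 4:
  c_4 = (1.293750 + 1.455000)/2 = 1.374375
  f(c_4) = f(1.374375) = -0.180782
  f(a) × f(c) ≥ 0, new interval: [1.374375, 1.455000]

After 4 iteration(s), the approximation is c_4 = 1.374375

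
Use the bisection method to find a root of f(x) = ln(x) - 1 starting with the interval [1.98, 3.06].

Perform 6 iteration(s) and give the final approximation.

f(x) = ln(x) - 1
Initial interval: [1.98, 3.06]

Iteration 1:
  c_1 = (1.980000 + 3.060000)/2 = 2.520000
  f(c_1) = f(2.520000) = -0.075741
  f(a) × f(c) ≥ 0, new interval: [2.520000, 3.060000]
Iteration 2:
  c_2 = (2.520000 + 3.060000)/2 = 2.790000
  f(c_2) = f(2.790000) = 0.026042
  f(a) × f(c) < 0, new interval: [2.520000, 2.790000]
Iteration 3:
  c_3 = (2.520000 + 2.790000)/2 = 2.655000
  f(c_3) = f(2.655000) = -0.023555
  f(a) × f(c) ≥ 0, new interval: [2.655000, 2.790000]
Iteration 4:
  c_4 = (2.655000 + 2.790000)/2 = 2.722500
  f(c_4) = f(2.722500) = 0.001551
  f(a) × f(c) < 0, new interval: [2.655000, 2.722500]
Iteration 5:
  c_5 = (2.655000 + 2.722500)/2 = 2.688750
  f(c_5) = f(2.688750) = -0.010924
  f(a) × f(c) ≥ 0, new interval: [2.688750, 2.722500]
Iteration 6:
  c_6 = (2.688750 + 2.722500)/2 = 2.705625
  f(c_6) = f(2.705625) = -0.004667
  f(a) × f(c) ≥ 0, new interval: [2.705625, 2.722500]

After 6 iteration(s), the approximation is c_6 = 2.705625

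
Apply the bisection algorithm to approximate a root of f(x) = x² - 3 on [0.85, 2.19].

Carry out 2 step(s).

f(x) = x² - 3
Initial interval: [0.85, 2.19]

Iteration 1:
  c_1 = (0.850000 + 2.190000)/2 = 1.520000
  f(c_1) = f(1.520000) = -0.689600
  f(a) × f(c) ≥ 0, new interval: [1.520000, 2.190000]
Iteration 2:
  c_2 = (1.520000 + 2.190000)/2 = 1.855000
  f(c_2) = f(1.855000) = 0.441025
  f(a) × f(c) < 0, new interval: [1.520000, 1.855000]

After 2 iteration(s), the approximation is c_2 = 1.855000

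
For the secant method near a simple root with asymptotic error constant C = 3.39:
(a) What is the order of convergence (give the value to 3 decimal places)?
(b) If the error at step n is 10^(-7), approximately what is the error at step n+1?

(a) Secant method has superlinear convergence with order φ = (1+√5)/2 ≈ 1.618.
    This means |e_{n+1}| ≈ C|e_n|^1.618.

(b) With |e_n| = 10^(-7) and C = 3.39:
    |e_{n+1}| ≈ 3.39 × (10^(-7))^1.618 = 3.39 × 10^(-11.33)

(a) ≈ 1.618 (golden ratio); (b) |e_{n+1}| ≈ 1.599e-11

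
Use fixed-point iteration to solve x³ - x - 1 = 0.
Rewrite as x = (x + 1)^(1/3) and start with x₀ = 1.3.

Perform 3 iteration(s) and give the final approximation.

Equation: x³ - x - 1 = 0
Fixed-point form: x = (x + 1)^(1/3)
x₀ = 1.3

x_1 = g(1.300000) = 1.320006
x_2 = g(1.320006) = 1.323822
x_3 = g(1.323822) = 1.324548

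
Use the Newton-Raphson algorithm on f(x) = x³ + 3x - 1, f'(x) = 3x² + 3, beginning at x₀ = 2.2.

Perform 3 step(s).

f(x) = x³ + 3x - 1
f'(x) = 3x² + 3
x₀ = 2.2

Newton-Raphson formula: x_{n+1} = x_n - f(x_n)/f'(x_n)

Iteration 1:
  f(2.200000) = 16.248000
  f'(2.200000) = 17.520000
  x_1 = 2.200000 - 16.248000/17.520000 = 1.272603
Iteration 2:
  f(1.272603) = 4.878811
  f'(1.272603) = 7.858553
  x_2 = 1.272603 - 4.878811/7.858553 = 0.651775
Iteration 3:
  f(0.651775) = 1.232204
  f'(0.651775) = 4.274430
  x_3 = 0.651775 - 1.232204/4.274430 = 0.363501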